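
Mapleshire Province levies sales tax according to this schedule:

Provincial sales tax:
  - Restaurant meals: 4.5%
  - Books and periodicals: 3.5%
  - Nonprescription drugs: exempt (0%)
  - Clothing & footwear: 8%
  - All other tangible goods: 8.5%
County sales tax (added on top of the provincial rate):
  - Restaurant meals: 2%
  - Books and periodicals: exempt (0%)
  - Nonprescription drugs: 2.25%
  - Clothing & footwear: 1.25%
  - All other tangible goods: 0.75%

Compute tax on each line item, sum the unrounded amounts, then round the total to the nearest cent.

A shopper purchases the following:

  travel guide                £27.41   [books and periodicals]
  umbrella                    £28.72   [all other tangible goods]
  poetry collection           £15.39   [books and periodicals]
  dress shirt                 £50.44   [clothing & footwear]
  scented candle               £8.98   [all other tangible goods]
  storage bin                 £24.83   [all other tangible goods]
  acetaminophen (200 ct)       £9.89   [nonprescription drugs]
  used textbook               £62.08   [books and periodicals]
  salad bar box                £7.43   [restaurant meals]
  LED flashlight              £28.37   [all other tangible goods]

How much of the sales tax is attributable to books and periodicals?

Travel guide £27.41: books and periodicals → 3.5% + 0% county = 3.5% → £0.95935
Poetry collection £15.39: books and periodicals → 3.5% + 0% county = 3.5% → £0.53865
Used textbook £62.08: books and periodicals → 3.5% + 0% county = 3.5% → £2.1728
Tax on books and periodicals: unrounded sum = £3.6708 → £3.67

£3.67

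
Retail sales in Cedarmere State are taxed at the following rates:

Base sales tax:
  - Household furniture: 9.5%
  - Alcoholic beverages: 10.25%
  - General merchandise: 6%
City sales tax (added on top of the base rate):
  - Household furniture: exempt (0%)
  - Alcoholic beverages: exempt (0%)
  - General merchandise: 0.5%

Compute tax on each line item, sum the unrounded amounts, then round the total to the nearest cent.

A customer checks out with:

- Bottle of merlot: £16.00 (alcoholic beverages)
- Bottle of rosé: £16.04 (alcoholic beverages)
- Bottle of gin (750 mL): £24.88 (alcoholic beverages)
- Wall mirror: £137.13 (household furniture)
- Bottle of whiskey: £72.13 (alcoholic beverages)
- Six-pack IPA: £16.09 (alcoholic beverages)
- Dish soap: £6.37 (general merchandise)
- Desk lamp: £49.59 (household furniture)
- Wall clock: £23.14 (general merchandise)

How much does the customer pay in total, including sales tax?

Bottle of merlot £16.00: alcoholic beverages → 10.25% + 0% city = 10.25% → £1.64
Bottle of rosé £16.04: alcoholic beverages → 10.25% + 0% city = 10.25% → £1.6441
Bottle of gin (750 mL) £24.88: alcoholic beverages → 10.25% + 0% city = 10.25% → £2.5502
Wall mirror £137.13: household furniture → 9.5% + 0% city = 9.5% → £13.02735
Bottle of whiskey £72.13: alcoholic beverages → 10.25% + 0% city = 10.25% → £7.393325
Six-pack IPA £16.09: alcoholic beverages → 10.25% + 0% city = 10.25% → £1.649225
Dish soap £6.37: general merchandise → 6% + 0.5% city = 6.5% → £0.41405
Desk lamp £49.59: household furniture → 9.5% + 0% city = 9.5% → £4.71105
Wall clock £23.14: general merchandise → 6% + 0.5% city = 6.5% → £1.5041
Subtotal = £361.37; unrounded tax = £34.5334 → £34.53; total due = £395.90

£395.90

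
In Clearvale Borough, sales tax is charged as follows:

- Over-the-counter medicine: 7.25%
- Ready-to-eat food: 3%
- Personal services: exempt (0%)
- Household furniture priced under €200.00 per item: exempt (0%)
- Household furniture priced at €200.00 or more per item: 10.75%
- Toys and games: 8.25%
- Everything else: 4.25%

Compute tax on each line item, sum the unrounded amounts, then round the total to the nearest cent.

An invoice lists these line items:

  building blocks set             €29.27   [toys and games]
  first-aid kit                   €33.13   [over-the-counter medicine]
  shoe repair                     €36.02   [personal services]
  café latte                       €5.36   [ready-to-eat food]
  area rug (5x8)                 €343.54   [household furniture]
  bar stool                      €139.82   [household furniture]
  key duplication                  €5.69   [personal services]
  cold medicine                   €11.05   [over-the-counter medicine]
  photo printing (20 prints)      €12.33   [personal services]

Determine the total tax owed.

€42.71

Building blocks set €29.27: toys and games → 8.25% → €2.414775
First-aid kit €33.13: over-the-counter medicine → 7.25% → €2.401925
Shoe repair €36.02: personal services → 0% → €0.00
Café latte €5.36: ready-to-eat food → 3% → €0.1608
Area rug (5x8) €343.54: household furniture, €200.00 or more → 10.75% → €36.93055
Bar stool €139.82: household furniture, under €200.00 → 0% → €0.00
Key duplication €5.69: personal services → 0% → €0.00
Cold medicine €11.05: over-the-counter medicine → 7.25% → €0.801125
Photo printing (20 prints) €12.33: personal services → 0% → €0.00
Unrounded tax sum = €42.709175 → €42.71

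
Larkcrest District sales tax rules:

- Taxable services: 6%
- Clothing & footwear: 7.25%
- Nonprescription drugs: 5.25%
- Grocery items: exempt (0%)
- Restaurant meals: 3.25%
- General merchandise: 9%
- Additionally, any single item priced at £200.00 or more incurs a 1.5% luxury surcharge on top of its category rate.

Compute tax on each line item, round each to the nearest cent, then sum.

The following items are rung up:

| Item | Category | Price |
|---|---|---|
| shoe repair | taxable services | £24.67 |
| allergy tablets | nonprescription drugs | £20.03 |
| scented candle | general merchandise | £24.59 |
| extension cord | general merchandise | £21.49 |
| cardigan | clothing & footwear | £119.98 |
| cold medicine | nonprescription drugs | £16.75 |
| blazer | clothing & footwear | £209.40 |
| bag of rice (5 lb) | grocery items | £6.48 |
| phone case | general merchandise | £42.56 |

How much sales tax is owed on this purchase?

£38.40

Shoe repair £24.67: taxable services → 6% → £1.48
Allergy tablets £20.03: nonprescription drugs → 5.25% → £1.05
Scented candle £24.59: general merchandise → 9% → £2.21
Extension cord £21.49: general merchandise → 9% → £1.93
Cardigan £119.98: clothing & footwear → 7.25% → £8.70
Cold medicine £16.75: nonprescription drugs → 5.25% → £0.88
Blazer £209.40: clothing & footwear → 7.25% + 1.5% surcharge = 8.75% → £18.32
Bag of rice (5 lb) £6.48: grocery items → 0% → £0.00
Phone case £42.56: general merchandise → 9% → £3.83
Total tax = £1.48 + £1.05 + £2.21 + £1.93 + £8.70 + £0.88 + £18.32 + £3.83 = £38.40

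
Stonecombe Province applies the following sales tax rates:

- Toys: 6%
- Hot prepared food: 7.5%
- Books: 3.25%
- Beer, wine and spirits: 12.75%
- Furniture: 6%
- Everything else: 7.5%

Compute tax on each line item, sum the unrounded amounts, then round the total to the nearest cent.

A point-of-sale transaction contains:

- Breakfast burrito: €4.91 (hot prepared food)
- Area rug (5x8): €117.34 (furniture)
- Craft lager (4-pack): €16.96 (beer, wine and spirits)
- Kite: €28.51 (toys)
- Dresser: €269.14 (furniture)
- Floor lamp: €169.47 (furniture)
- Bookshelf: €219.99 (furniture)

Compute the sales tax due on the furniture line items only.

Area rug (5x8) €117.34: furniture → 6% → €7.0404
Dresser €269.14: furniture → 6% → €16.1484
Floor lamp €169.47: furniture → 6% → €10.1682
Bookshelf €219.99: furniture → 6% → €13.1994
Tax on furniture: unrounded sum = €46.5564 → €46.56

€46.56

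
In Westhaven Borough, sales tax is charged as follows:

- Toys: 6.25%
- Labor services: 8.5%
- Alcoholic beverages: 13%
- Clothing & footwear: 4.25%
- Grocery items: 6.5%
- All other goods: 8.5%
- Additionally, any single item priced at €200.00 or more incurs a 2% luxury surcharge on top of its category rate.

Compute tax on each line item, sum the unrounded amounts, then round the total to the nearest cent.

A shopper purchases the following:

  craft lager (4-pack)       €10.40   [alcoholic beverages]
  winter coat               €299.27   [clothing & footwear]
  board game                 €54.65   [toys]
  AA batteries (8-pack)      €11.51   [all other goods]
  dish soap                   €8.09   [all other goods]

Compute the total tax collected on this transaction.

€25.14

Craft lager (4-pack) €10.40: alcoholic beverages → 13% → €1.352
Winter coat €299.27: clothing & footwear → 4.25% + 2% surcharge = 6.25% → €18.704375
Board game €54.65: toys → 6.25% → €3.415625
AA batteries (8-pack) €11.51: all other goods → 8.5% → €0.97835
Dish soap €8.09: all other goods → 8.5% → €0.68765
Unrounded tax sum = €25.138 → €25.14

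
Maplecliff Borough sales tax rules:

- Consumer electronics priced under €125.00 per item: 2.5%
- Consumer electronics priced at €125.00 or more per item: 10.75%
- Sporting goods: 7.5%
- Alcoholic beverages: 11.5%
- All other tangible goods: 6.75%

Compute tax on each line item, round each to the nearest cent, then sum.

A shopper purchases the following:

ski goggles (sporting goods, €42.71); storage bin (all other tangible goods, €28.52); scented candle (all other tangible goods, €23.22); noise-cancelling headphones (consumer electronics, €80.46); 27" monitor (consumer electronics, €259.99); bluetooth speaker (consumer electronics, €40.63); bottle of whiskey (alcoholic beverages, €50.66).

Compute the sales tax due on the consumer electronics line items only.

€30.98

Noise-cancelling headphones €80.46: consumer electronics, under €125.00 → 2.5% → €2.01
27" monitor €259.99: consumer electronics, €125.00 or more → 10.75% → €27.95
Bluetooth speaker €40.63: consumer electronics, under €125.00 → 2.5% → €1.02
Tax on consumer electronics = €2.01 + €27.95 + €1.02 = €30.98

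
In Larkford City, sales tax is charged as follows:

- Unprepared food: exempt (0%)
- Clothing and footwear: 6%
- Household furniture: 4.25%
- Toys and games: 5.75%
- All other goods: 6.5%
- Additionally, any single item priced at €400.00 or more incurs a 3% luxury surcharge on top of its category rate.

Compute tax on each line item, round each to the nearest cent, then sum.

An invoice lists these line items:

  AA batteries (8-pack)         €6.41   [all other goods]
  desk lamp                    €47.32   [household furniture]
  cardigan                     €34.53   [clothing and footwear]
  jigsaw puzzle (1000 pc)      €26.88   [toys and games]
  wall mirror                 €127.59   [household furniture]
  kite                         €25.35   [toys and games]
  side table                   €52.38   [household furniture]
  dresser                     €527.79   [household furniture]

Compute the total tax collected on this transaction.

€53.42

AA batteries (8-pack) €6.41: all other goods → 6.5% → €0.42
Desk lamp €47.32: household furniture → 4.25% → €2.01
Cardigan €34.53: clothing and footwear → 6% → €2.07
Jigsaw puzzle (1000 pc) €26.88: toys and games → 5.75% → €1.55
Wall mirror €127.59: household furniture → 4.25% → €5.42
Kite €25.35: toys and games → 5.75% → €1.46
Side table €52.38: household furniture → 4.25% → €2.23
Dresser €527.79: household furniture → 4.25% + 3% surcharge = 7.25% → €38.26
Total tax = €0.42 + €2.01 + €2.07 + €1.55 + €5.42 + €1.46 + €2.23 + €38.26 = €53.42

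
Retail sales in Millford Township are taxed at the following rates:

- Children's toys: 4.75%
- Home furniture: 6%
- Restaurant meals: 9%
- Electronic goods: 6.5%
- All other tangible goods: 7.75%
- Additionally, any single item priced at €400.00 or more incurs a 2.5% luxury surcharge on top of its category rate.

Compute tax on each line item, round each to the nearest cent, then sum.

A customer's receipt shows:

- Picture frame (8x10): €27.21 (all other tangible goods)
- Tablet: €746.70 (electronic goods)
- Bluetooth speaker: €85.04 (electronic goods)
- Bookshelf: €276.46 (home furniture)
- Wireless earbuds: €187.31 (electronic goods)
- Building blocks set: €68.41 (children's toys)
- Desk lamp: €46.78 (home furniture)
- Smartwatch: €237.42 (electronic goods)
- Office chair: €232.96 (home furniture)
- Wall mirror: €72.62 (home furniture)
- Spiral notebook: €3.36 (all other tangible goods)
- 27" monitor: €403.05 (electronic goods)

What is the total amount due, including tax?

Picture frame (8x10) €27.21: all other tangible goods → 7.75% → €2.11
Tablet €746.70: electronic goods → 6.5% + 2.5% surcharge = 9% → €67.20
Bluetooth speaker €85.04: electronic goods → 6.5% → €5.53
Bookshelf €276.46: home furniture → 6% → €16.59
Wireless earbuds €187.31: electronic goods → 6.5% → €12.18
Building blocks set €68.41: children's toys → 4.75% → €3.25
Desk lamp €46.78: home furniture → 6% → €2.81
Smartwatch €237.42: electronic goods → 6.5% → €15.43
Office chair €232.96: home furniture → 6% → €13.98
Wall mirror €72.62: home furniture → 6% → €4.36
Spiral notebook €3.36: all other tangible goods → 7.75% → €0.26
27" monitor €403.05: electronic goods → 6.5% + 2.5% surcharge = 9% → €36.27
Subtotal = €2387.32; tax = €179.97; total due = €2567.29

€2567.29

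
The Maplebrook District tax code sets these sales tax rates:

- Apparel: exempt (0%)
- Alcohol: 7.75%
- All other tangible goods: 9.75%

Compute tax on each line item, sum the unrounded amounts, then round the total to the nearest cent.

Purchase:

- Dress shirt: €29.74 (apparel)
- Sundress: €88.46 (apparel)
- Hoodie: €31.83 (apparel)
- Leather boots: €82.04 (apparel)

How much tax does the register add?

Dress shirt €29.74: apparel → 0% → €0.00
Sundress €88.46: apparel → 0% → €0.00
Hoodie €31.83: apparel → 0% → €0.00
Leather boots €82.04: apparel → 0% → €0.00
Unrounded tax sum = €0.00 → €0.00

€0.00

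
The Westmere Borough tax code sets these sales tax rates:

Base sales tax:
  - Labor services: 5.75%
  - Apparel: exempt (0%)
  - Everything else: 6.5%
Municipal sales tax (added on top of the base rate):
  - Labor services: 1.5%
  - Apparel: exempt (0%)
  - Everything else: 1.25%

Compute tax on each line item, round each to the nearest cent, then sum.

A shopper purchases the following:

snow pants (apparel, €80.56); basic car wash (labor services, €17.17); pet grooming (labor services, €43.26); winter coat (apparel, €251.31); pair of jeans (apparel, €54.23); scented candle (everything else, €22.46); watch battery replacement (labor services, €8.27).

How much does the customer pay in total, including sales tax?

€483.98

Snow pants €80.56: apparel → 0% + 0% municipal = 0% → €0.00
Basic car wash €17.17: labor services → 5.75% + 1.5% municipal = 7.25% → €1.24
Pet grooming €43.26: labor services → 5.75% + 1.5% municipal = 7.25% → €3.14
Winter coat €251.31: apparel → 0% + 0% municipal = 0% → €0.00
Pair of jeans €54.23: apparel → 0% + 0% municipal = 0% → €0.00
Scented candle €22.46: everything else → 6.5% + 1.25% municipal = 7.75% → €1.74
Watch battery replacement €8.27: labor services → 5.75% + 1.5% municipal = 7.25% → €0.60
Subtotal = €477.26; tax = €6.72; total due = €483.98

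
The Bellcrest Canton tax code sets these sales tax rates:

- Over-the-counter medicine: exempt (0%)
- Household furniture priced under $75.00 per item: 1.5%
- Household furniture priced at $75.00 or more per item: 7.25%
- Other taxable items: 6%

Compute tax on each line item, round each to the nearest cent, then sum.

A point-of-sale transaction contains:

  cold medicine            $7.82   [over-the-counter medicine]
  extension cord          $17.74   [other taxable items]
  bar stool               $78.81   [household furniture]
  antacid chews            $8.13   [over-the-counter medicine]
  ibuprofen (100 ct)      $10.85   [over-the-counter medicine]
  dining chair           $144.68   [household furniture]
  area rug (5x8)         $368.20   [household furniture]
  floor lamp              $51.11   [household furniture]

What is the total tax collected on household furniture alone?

$43.66

Bar stool $78.81: household furniture, $75.00 or more → 7.25% → $5.71
Dining chair $144.68: household furniture, $75.00 or more → 7.25% → $10.49
Area rug (5x8) $368.20: household furniture, $75.00 or more → 7.25% → $26.69
Floor lamp $51.11: household furniture, under $75.00 → 1.5% → $0.77
Tax on household furniture = $5.71 + $10.49 + $26.69 + $0.77 = $43.66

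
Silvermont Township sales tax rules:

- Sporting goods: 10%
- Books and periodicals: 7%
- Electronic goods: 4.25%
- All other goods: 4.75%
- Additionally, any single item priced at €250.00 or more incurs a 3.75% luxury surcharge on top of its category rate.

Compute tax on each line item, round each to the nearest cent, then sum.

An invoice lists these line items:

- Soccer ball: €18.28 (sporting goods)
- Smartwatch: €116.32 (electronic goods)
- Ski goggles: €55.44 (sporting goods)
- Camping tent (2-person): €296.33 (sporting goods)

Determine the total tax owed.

Soccer ball €18.28: sporting goods → 10% → €1.83
Smartwatch €116.32: electronic goods → 4.25% → €4.94
Ski goggles €55.44: sporting goods → 10% → €5.54
Camping tent (2-person) €296.33: sporting goods → 10% + 3.75% surcharge = 13.75% → €40.75
Total tax = €1.83 + €4.94 + €5.54 + €40.75 = €53.06

€53.06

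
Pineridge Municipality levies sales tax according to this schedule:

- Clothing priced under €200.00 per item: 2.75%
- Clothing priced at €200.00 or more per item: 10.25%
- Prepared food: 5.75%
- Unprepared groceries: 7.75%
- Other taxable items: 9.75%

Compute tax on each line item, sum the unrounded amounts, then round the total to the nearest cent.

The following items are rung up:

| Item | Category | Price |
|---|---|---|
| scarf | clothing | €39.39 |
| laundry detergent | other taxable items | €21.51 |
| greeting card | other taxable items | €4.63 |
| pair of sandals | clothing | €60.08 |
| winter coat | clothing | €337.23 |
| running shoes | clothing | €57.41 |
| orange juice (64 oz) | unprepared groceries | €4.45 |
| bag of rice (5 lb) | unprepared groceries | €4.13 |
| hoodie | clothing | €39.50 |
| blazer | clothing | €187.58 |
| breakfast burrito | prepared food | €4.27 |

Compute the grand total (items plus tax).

Scarf €39.39: clothing, under €200.00 → 2.75% → €1.083225
Laundry detergent €21.51: other taxable items → 9.75% → €2.097225
Greeting card €4.63: other taxable items → 9.75% → €0.451425
Pair of sandals €60.08: clothing, under €200.00 → 2.75% → €1.6522
Winter coat €337.23: clothing, €200.00 or more → 10.25% → €34.566075
Running shoes €57.41: clothing, under €200.00 → 2.75% → €1.578775
Orange juice (64 oz) €4.45: unprepared groceries → 7.75% → €0.344875
Bag of rice (5 lb) €4.13: unprepared groceries → 7.75% → €0.320075
Hoodie €39.50: clothing, under €200.00 → 2.75% → €1.08625
Blazer €187.58: clothing, under €200.00 → 2.75% → €5.15845
Breakfast burrito €4.27: prepared food → 5.75% → €0.245525
Subtotal = €760.18; unrounded tax = €48.5841 → €48.58; total due = €808.76

€808.76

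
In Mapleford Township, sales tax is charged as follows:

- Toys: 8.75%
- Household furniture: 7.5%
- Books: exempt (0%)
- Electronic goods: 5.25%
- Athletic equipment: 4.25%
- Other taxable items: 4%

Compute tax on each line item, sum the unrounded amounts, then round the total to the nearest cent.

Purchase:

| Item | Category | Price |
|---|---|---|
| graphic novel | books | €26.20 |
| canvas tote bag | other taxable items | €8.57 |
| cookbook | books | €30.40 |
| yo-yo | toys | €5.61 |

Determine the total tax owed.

Graphic novel €26.20: books → 0% → €0.00
Canvas tote bag €8.57: other taxable items → 4% → €0.3428
Cookbook €30.40: books → 0% → €0.00
Yo-yo €5.61: toys → 8.75% → €0.490875
Unrounded tax sum = €0.833675 → €0.83

€0.83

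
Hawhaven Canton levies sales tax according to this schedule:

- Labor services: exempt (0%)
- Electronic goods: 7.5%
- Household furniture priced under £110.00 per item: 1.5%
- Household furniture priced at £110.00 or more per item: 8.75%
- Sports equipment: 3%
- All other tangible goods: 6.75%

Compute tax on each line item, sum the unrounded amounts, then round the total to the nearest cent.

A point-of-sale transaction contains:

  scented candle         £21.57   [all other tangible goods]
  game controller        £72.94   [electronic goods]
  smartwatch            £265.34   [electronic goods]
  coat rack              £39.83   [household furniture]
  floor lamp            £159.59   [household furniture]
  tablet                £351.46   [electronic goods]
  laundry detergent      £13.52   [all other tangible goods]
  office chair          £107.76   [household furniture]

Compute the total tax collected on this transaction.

Scented candle £21.57: all other tangible goods → 6.75% → £1.455975
Game controller £72.94: electronic goods → 7.5% → £5.4705
Smartwatch £265.34: electronic goods → 7.5% → £19.9005
Coat rack £39.83: household furniture, under £110.00 → 1.5% → £0.59745
Floor lamp £159.59: household furniture, £110.00 or more → 8.75% → £13.964125
Tablet £351.46: electronic goods → 7.5% → £26.3595
Laundry detergent £13.52: all other tangible goods → 6.75% → £0.9126
Office chair £107.76: household furniture, under £110.00 → 1.5% → £1.6164
Unrounded tax sum = £70.27705 → £70.28

£70.28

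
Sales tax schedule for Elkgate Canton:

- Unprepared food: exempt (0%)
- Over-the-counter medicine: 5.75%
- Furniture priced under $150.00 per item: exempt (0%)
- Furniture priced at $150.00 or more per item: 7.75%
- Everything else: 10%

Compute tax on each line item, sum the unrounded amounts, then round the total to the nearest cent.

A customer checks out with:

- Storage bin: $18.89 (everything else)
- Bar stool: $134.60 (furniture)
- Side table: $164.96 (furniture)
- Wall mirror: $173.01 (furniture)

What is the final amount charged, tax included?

$519.54

Storage bin $18.89: everything else → 10% → $1.889
Bar stool $134.60: furniture, under $150.00 → 0% → $0.00
Side table $164.96: furniture, $150.00 or more → 7.75% → $12.7844
Wall mirror $173.01: furniture, $150.00 or more → 7.75% → $13.408275
Subtotal = $491.46; unrounded tax = $28.081675 → $28.08; total due = $519.54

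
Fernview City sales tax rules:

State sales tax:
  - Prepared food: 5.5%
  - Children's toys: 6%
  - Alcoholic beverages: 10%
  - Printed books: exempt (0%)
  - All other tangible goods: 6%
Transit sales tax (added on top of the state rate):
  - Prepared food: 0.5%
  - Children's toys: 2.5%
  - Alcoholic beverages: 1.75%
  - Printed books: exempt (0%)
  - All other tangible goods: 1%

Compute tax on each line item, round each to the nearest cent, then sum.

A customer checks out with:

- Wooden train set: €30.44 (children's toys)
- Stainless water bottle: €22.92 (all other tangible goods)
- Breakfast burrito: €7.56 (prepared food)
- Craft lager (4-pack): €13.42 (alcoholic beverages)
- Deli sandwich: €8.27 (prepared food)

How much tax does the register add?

€6.72

Wooden train set €30.44: children's toys → 6% + 2.5% transit = 8.5% → €2.59
Stainless water bottle €22.92: all other tangible goods → 6% + 1% transit = 7% → €1.60
Breakfast burrito €7.56: prepared food → 5.5% + 0.5% transit = 6% → €0.45
Craft lager (4-pack) €13.42: alcoholic beverages → 10% + 1.75% transit = 11.75% → €1.58
Deli sandwich €8.27: prepared food → 5.5% + 0.5% transit = 6% → €0.50
Total tax = €2.59 + €1.60 + €0.45 + €1.58 + €0.50 = €6.72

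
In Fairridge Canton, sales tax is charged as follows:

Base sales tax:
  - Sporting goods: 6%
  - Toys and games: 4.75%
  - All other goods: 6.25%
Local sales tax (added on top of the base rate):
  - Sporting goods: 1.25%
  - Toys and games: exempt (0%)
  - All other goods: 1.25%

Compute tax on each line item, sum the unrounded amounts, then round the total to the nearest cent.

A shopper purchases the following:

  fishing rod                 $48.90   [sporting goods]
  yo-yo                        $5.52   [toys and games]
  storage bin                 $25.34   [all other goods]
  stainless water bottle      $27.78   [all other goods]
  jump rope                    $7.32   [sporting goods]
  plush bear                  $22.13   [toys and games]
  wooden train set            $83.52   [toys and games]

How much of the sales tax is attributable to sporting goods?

Fishing rod $48.90: sporting goods → 6% + 1.25% local = 7.25% → $3.54525
Jump rope $7.32: sporting goods → 6% + 1.25% local = 7.25% → $0.5307
Tax on sporting goods: unrounded sum = $4.07595 → $4.08

$4.08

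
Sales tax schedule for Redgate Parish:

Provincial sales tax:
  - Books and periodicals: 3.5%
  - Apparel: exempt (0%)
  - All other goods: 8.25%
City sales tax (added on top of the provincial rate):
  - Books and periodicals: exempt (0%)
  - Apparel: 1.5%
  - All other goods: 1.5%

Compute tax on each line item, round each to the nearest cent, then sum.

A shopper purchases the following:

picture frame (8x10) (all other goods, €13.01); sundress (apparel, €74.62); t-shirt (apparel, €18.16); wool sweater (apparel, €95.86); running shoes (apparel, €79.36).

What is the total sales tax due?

€5.29

Picture frame (8x10) €13.01: all other goods → 8.25% + 1.5% city = 9.75% → €1.27
Sundress €74.62: apparel → 0% + 1.5% city = 1.5% → €1.12
T-shirt €18.16: apparel → 0% + 1.5% city = 1.5% → €0.27
Wool sweater €95.86: apparel → 0% + 1.5% city = 1.5% → €1.44
Running shoes €79.36: apparel → 0% + 1.5% city = 1.5% → €1.19
Total tax = €1.27 + €1.12 + €0.27 + €1.44 + €1.19 = €5.29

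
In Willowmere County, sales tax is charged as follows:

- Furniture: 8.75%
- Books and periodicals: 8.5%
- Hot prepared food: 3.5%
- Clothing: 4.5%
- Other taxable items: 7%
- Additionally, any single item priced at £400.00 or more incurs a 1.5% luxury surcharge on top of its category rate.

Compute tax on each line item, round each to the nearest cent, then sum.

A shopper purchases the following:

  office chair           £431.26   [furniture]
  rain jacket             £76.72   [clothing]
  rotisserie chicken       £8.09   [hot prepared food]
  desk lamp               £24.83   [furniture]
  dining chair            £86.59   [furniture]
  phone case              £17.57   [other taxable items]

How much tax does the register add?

Office chair £431.26: furniture → 8.75% + 1.5% surcharge = 10.25% → £44.20
Rain jacket £76.72: clothing → 4.5% → £3.45
Rotisserie chicken £8.09: hot prepared food → 3.5% → £0.28
Desk lamp £24.83: furniture → 8.75% → £2.17
Dining chair £86.59: furniture → 8.75% → £7.58
Phone case £17.57: other taxable items → 7% → £1.23
Total tax = £44.20 + £3.45 + £0.28 + £2.17 + £7.58 + £1.23 = £58.91

£58.91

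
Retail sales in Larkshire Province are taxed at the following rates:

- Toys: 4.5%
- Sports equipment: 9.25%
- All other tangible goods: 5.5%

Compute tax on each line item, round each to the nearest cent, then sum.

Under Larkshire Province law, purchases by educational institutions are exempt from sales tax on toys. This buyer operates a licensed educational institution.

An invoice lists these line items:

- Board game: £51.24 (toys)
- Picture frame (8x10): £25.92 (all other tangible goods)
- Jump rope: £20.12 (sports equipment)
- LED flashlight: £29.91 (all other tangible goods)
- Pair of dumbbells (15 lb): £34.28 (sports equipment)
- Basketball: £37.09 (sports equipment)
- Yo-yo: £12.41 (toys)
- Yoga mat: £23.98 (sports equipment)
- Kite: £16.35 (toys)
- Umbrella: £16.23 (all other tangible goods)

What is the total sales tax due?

Board game £51.24: toys, buyer-exempt → 0% → £0.00
Picture frame (8x10) £25.92: all other tangible goods → 5.5% → £1.43
Jump rope £20.12: sports equipment → 9.25% → £1.86
LED flashlight £29.91: all other tangible goods → 5.5% → £1.65
Pair of dumbbells (15 lb) £34.28: sports equipment → 9.25% → £3.17
Basketball £37.09: sports equipment → 9.25% → £3.43
Yo-yo £12.41: toys, buyer-exempt → 0% → £0.00
Yoga mat £23.98: sports equipment → 9.25% → £2.22
Kite £16.35: toys, buyer-exempt → 0% → £0.00
Umbrella £16.23: all other tangible goods → 5.5% → £0.89
Total tax = £1.43 + £1.86 + £1.65 + £3.17 + £3.43 + £2.22 + £0.89 = £14.65

£14.65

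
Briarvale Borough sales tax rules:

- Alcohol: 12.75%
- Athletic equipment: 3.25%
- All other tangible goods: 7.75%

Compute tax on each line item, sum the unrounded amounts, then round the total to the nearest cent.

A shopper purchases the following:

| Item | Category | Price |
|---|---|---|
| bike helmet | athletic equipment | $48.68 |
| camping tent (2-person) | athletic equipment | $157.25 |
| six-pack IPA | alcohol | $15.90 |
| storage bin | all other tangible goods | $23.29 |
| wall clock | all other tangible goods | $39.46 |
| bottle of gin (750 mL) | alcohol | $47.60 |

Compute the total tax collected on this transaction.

Bike helmet $48.68: athletic equipment → 3.25% → $1.5821
Camping tent (2-person) $157.25: athletic equipment → 3.25% → $5.110625
Six-pack IPA $15.90: alcohol → 12.75% → $2.02725
Storage bin $23.29: all other tangible goods → 7.75% → $1.804975
Wall clock $39.46: all other tangible goods → 7.75% → $3.05815
Bottle of gin (750 mL) $47.60: alcohol → 12.75% → $6.069
Unrounded tax sum = $19.6521 → $19.65

$19.65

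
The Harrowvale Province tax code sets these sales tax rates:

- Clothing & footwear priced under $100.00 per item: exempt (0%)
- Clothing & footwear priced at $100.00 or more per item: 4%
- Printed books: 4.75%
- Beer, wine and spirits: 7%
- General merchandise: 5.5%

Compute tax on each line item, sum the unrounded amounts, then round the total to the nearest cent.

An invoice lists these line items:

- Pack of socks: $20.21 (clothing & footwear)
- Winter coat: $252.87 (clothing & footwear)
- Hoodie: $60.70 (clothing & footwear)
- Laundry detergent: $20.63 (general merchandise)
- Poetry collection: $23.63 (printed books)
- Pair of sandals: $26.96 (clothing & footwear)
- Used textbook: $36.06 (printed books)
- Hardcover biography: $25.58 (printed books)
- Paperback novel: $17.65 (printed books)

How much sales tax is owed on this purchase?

Pack of socks $20.21: clothing & footwear, under $100.00 → 0% → $0.00
Winter coat $252.87: clothing & footwear, $100.00 or more → 4% → $10.1148
Hoodie $60.70: clothing & footwear, under $100.00 → 0% → $0.00
Laundry detergent $20.63: general merchandise → 5.5% → $1.13465
Poetry collection $23.63: printed books → 4.75% → $1.122425
Pair of sandals $26.96: clothing & footwear, under $100.00 → 0% → $0.00
Used textbook $36.06: printed books → 4.75% → $1.71285
Hardcover biography $25.58: printed books → 4.75% → $1.21505
Paperback novel $17.65: printed books → 4.75% → $0.838375
Unrounded tax sum = $16.13815 → $16.14

$16.14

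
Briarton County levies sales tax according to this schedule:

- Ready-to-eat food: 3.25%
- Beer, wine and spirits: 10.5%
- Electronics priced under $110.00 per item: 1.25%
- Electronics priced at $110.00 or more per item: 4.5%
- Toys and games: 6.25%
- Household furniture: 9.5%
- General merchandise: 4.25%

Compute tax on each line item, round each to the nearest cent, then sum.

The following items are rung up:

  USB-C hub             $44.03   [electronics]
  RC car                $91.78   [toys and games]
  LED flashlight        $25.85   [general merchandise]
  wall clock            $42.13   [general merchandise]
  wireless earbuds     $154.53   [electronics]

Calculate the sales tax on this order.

USB-C hub $44.03: electronics, under $110.00 → 1.25% → $0.55
RC car $91.78: toys and games → 6.25% → $5.74
LED flashlight $25.85: general merchandise → 4.25% → $1.10
Wall clock $42.13: general merchandise → 4.25% → $1.79
Wireless earbuds $154.53: electronics, $110.00 or more → 4.5% → $6.95
Total tax = $0.55 + $5.74 + $1.10 + $1.79 + $6.95 = $16.13

$16.13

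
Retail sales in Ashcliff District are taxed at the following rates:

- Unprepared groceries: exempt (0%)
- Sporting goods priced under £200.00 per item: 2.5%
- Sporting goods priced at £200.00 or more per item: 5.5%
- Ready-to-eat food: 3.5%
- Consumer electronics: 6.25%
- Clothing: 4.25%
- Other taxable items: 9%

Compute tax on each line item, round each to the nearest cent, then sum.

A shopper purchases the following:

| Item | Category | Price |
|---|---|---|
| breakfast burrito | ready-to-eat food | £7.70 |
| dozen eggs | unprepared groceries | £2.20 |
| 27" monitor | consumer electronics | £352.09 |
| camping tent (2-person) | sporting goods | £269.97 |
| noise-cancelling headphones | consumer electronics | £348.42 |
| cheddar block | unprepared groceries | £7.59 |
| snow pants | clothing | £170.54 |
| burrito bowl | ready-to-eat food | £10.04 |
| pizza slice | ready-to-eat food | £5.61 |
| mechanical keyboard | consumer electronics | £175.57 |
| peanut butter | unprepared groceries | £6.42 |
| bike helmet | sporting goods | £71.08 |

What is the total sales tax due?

Breakfast burrito £7.70: ready-to-eat food → 3.5% → £0.27
Dozen eggs £2.20: unprepared groceries → 0% → £0.00
27" monitor £352.09: consumer electronics → 6.25% → £22.01
Camping tent (2-person) £269.97: sporting goods, £200.00 or more → 5.5% → £14.85
Noise-cancelling headphones £348.42: consumer electronics → 6.25% → £21.78
Cheddar block £7.59: unprepared groceries → 0% → £0.00
Snow pants £170.54: clothing → 4.25% → £7.25
Burrito bowl £10.04: ready-to-eat food → 3.5% → £0.35
Pizza slice £5.61: ready-to-eat food → 3.5% → £0.20
Mechanical keyboard £175.57: consumer electronics → 6.25% → £10.97
Peanut butter £6.42: unprepared groceries → 0% → £0.00
Bike helmet £71.08: sporting goods, under £200.00 → 2.5% → £1.78
Total tax = £0.27 + £22.01 + £14.85 + £21.78 + £7.25 + £0.35 + £0.20 + £10.97 + £1.78 = £79.46

£79.46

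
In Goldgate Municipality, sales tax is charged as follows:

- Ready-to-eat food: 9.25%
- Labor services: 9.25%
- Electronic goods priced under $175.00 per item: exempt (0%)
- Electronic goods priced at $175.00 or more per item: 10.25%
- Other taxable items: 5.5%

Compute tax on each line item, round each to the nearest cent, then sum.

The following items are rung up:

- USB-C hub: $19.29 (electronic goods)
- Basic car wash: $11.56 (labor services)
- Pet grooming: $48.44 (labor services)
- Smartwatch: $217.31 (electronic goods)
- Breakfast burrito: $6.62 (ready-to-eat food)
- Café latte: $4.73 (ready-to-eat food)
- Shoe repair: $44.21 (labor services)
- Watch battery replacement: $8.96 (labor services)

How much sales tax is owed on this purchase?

$33.79

USB-C hub $19.29: electronic goods, under $175.00 → 0% → $0.00
Basic car wash $11.56: labor services → 9.25% → $1.07
Pet grooming $48.44: labor services → 9.25% → $4.48
Smartwatch $217.31: electronic goods, $175.00 or more → 10.25% → $22.27
Breakfast burrito $6.62: ready-to-eat food → 9.25% → $0.61
Café latte $4.73: ready-to-eat food → 9.25% → $0.44
Shoe repair $44.21: labor services → 9.25% → $4.09
Watch battery replacement $8.96: labor services → 9.25% → $0.83
Total tax = $1.07 + $4.48 + $22.27 + $0.61 + $0.44 + $4.09 + $0.83 = $33.79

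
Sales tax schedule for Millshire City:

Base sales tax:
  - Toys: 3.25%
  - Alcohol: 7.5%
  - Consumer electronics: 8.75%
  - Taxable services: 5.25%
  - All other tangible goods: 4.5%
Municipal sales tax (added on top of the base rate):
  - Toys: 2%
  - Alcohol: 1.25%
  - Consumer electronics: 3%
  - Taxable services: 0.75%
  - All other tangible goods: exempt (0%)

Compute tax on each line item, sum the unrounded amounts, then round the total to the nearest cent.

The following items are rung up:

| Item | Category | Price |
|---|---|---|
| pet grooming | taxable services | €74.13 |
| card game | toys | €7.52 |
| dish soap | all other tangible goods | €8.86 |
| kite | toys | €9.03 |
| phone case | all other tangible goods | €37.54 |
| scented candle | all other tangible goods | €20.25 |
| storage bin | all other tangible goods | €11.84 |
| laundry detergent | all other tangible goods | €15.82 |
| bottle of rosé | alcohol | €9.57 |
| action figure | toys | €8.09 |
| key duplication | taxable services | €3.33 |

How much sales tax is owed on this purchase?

Pet grooming €74.13: taxable services → 5.25% + 0.75% municipal = 6% → €4.4478
Card game €7.52: toys → 3.25% + 2% municipal = 5.25% → €0.3948
Dish soap €8.86: all other tangible goods → 4.5% + 0% municipal = 4.5% → €0.3987
Kite €9.03: toys → 3.25% + 2% municipal = 5.25% → €0.474075
Phone case €37.54: all other tangible goods → 4.5% + 0% municipal = 4.5% → €1.6893
Scented candle €20.25: all other tangible goods → 4.5% + 0% municipal = 4.5% → €0.91125
Storage bin €11.84: all other tangible goods → 4.5% + 0% municipal = 4.5% → €0.5328
Laundry detergent €15.82: all other tangible goods → 4.5% + 0% municipal = 4.5% → €0.7119
Bottle of rosé €9.57: alcohol → 7.5% + 1.25% municipal = 8.75% → €0.837375
Action figure €8.09: toys → 3.25% + 2% municipal = 5.25% → €0.424725
Key duplication €3.33: taxable services → 5.25% + 0.75% municipal = 6% → €0.1998
Unrounded tax sum = €11.022525 → €11.02

€11.02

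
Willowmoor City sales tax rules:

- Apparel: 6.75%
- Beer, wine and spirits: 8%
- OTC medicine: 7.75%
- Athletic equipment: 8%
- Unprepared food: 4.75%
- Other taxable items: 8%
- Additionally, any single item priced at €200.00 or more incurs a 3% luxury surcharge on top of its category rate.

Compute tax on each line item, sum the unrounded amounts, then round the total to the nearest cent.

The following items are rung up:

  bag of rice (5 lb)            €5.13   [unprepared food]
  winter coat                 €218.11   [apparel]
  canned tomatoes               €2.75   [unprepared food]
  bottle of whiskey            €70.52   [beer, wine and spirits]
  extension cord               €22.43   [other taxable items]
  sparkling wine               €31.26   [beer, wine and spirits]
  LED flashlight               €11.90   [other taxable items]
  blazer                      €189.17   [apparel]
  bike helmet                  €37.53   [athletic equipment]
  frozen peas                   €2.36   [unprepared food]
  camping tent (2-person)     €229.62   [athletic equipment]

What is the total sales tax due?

Bag of rice (5 lb) €5.13: unprepared food → 4.75% → €0.243675
Winter coat €218.11: apparel → 6.75% + 3% surcharge = 9.75% → €21.265725
Canned tomatoes €2.75: unprepared food → 4.75% → €0.130625
Bottle of whiskey €70.52: beer, wine and spirits → 8% → €5.6416
Extension cord €22.43: other taxable items → 8% → €1.7944
Sparkling wine €31.26: beer, wine and spirits → 8% → €2.5008
LED flashlight €11.90: other taxable items → 8% → €0.952
Blazer €189.17: apparel → 6.75% → €12.768975
Bike helmet €37.53: athletic equipment → 8% → €3.0024
Frozen peas €2.36: unprepared food → 4.75% → €0.1121
Camping tent (2-person) €229.62: athletic equipment → 8% + 3% surcharge = 11% → €25.2582
Unrounded tax sum = €73.6705 → €73.67

€73.67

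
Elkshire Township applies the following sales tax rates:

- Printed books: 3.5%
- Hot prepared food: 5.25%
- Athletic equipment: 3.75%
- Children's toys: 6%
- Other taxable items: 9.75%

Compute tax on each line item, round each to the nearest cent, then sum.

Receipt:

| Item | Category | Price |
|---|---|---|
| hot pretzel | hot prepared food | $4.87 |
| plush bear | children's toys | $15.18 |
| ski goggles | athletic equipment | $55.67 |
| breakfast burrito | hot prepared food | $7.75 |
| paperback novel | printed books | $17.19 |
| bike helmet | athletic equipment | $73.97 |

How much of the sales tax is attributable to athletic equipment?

Ski goggles $55.67: athletic equipment → 3.75% → $2.09
Bike helmet $73.97: athletic equipment → 3.75% → $2.77
Tax on athletic equipment = $2.09 + $2.77 = $4.86

$4.86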